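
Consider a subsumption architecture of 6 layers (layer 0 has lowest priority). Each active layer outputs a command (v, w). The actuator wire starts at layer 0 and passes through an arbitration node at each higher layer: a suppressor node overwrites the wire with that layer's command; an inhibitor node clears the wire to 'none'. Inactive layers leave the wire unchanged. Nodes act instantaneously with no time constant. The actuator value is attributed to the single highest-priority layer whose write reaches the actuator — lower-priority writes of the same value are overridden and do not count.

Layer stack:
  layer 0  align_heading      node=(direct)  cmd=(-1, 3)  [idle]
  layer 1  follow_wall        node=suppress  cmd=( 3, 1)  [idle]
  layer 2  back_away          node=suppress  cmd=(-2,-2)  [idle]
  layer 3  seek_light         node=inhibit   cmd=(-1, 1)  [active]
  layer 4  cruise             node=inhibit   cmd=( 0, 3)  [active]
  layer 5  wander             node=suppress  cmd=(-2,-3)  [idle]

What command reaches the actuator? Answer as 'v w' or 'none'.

layer 0 (align_heading) idle — none
layer 1 (follow_wall) idle — unchanged: none
layer 2 (back_away) idle — unchanged: none
layer 3 (seek_light) active — inhibits: none
layer 4 (cruise) active — inhibits: none
layer 5 (wander) idle — unchanged: none
→ actuator none

none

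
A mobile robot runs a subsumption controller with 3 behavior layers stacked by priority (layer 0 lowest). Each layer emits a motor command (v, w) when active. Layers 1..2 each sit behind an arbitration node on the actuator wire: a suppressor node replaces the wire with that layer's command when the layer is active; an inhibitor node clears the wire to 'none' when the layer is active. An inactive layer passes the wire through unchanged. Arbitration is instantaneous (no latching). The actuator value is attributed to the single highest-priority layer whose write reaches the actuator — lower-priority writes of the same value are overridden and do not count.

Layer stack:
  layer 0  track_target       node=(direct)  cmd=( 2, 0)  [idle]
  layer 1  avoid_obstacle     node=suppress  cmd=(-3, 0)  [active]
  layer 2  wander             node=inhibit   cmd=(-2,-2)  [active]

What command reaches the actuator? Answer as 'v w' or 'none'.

none

L0 track_target: idle → wire = none
L1 avoid_obstacle: active, suppressor → wire = (-3, 0)
L2 wander: active, inhibitor → wire = none
actuator = none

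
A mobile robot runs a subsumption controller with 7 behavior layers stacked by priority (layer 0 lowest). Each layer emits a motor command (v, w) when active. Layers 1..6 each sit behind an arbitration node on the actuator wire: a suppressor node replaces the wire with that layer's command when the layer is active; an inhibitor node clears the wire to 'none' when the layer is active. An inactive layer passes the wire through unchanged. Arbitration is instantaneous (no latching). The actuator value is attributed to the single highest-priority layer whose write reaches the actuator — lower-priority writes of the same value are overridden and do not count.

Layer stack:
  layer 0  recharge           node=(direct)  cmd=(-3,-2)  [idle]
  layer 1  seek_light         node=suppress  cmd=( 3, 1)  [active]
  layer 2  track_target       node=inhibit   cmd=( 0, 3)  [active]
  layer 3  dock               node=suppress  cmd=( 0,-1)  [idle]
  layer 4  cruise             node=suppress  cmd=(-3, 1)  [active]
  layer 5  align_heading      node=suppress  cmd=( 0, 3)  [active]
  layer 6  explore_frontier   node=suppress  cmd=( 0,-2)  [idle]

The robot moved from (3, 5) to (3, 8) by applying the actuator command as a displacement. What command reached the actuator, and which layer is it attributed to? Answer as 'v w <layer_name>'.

displacement = (3, 8) − (3, 5) = (0, 3)
L0 recharge: idle → wire = none
L1 seek_light: active, suppressor → wire = (3, 1)
L2 track_target: active, inhibitor → wire = none
L3 dock: idle → wire stays none
L4 cruise: active, suppressor → wire = (-3, 1)
L5 align_heading: active, suppressor → wire = (0, 3)
L6 explore_frontier: idle → wire stays (0, 3)
actuator = (0, 3) — from layer 5 (align_heading)

0 3 align_heading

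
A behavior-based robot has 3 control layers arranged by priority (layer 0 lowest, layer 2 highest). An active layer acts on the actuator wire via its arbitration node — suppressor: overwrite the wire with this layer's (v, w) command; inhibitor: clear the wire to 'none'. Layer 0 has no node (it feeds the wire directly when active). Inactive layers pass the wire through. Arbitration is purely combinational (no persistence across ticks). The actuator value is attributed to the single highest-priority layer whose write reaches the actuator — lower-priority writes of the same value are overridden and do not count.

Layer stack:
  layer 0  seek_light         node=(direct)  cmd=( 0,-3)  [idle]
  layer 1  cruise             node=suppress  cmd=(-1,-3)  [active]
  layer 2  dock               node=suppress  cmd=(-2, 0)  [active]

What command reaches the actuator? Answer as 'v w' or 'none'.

-2 0

layer 0 (seek_light) idle — none
layer 1 (cruise) active — suppresses: (-1, -3)
layer 2 (dock) active — suppresses: (-2, 0)
→ actuator (-2, 0)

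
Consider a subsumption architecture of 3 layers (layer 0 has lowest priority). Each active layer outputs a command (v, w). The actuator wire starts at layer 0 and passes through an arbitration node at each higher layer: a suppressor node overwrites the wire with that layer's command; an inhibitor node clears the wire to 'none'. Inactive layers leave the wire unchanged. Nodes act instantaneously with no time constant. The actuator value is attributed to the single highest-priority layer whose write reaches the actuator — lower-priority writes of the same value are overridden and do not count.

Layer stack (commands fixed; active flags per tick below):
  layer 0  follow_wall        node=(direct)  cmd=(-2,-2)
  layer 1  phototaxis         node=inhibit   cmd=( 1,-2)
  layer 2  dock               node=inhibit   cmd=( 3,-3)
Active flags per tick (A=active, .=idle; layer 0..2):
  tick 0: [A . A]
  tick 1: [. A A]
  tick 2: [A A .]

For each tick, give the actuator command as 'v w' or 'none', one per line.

none
none
none

tick 0:
  L0 follow_wall: active, feeds wire = (-2, -2)
  L1 phototaxis: idle → wire stays (-2, -2)
  L2 dock: active, inhibitor → wire = none
  actuator = none
tick 1:
  L0 follow_wall: idle → wire = none
  L1 phototaxis: active, inhibitor → wire = none
  L2 dock: active, inhibitor → wire = none
  actuator = none
tick 2:
  L0 follow_wall: active, feeds wire = (-2, -2)
  L1 phototaxis: active, inhibitor → wire = none
  L2 dock: idle → wire stays none
  actuator = none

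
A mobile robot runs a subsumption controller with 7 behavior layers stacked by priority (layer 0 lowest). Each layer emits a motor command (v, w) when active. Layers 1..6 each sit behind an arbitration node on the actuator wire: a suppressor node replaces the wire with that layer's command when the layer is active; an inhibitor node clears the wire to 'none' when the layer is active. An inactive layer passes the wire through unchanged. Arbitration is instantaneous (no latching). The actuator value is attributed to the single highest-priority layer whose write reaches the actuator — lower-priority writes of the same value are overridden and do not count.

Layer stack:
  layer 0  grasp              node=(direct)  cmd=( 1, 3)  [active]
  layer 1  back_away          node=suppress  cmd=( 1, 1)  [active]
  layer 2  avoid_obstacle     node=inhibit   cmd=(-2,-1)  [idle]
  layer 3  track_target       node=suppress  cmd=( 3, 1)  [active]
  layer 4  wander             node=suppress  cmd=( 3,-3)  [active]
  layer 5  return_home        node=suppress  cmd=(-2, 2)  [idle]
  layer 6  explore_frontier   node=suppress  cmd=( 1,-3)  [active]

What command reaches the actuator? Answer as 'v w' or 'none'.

[0] grasp on; wire := (1, 3)
[1] back_away on (suppress); wire := (1, 1)
[2] avoid_obstacle off; pass (1, 1)
[3] track_target on (suppress); wire := (3, 1)
[4] wander on (suppress); wire := (3, -3)
[5] return_home off; pass (3, -3)
[6] explore_frontier on (suppress); wire := (1, -3)
output (1, -3)

1 -3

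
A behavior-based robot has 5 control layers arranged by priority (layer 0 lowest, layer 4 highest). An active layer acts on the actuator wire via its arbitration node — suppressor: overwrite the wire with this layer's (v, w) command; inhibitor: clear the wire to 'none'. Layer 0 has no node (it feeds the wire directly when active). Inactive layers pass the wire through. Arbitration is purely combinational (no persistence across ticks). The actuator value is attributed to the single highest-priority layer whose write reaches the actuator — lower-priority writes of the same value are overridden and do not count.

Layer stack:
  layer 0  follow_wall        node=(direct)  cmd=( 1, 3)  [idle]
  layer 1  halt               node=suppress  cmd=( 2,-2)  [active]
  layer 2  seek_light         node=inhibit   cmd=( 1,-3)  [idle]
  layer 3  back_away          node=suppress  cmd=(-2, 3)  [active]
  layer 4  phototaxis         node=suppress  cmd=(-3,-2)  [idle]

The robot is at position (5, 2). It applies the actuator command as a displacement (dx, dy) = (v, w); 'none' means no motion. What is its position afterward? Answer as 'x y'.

[0] follow_wall off; wire := none
[1] halt on (suppress); wire := (2, -2)
[2] seek_light off; pass (2, -2)
[3] back_away on (suppress); wire := (-2, 3)
[4] phototaxis off; pass (-2, 3)
output (-2, 3)
position: (5, 2) + (-2, 3) = (3, 5)

3 5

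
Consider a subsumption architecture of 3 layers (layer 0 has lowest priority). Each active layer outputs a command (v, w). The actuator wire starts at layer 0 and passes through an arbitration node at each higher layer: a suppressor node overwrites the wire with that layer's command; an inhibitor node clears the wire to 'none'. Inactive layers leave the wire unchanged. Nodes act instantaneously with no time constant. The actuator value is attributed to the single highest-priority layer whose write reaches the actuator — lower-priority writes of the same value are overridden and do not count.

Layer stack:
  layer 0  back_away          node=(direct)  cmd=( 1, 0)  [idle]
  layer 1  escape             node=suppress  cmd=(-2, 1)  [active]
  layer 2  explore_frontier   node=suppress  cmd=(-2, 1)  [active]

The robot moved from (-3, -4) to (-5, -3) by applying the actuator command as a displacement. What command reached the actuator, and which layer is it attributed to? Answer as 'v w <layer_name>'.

-2 1 explore_frontier

displacement = (-5, -3) − (-3, -4) = (-2, 1)
[0] back_away off; wire := none
[1] escape on (suppress); wire := (-2, 1)
[2] explore_frontier on (suppress); wire := (-2, 1)
output (-2, 1) — from layer 2 (explore_frontier)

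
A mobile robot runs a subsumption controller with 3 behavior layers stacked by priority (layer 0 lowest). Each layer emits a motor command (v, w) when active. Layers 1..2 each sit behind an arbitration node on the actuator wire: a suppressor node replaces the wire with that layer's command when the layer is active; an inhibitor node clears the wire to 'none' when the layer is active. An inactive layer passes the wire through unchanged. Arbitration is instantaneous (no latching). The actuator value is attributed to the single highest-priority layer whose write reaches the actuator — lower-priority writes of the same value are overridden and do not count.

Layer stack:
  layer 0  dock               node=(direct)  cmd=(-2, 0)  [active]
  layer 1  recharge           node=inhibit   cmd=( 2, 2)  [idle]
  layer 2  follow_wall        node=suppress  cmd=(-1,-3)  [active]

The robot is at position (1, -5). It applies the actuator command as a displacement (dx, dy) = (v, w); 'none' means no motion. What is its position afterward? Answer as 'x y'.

0 -8

L0 dock: active, feeds wire = (-2, 0)
L1 recharge: idle → wire stays (-2, 0)
L2 follow_wall: active, suppressor → wire = (-1, -3)
actuator = (-1, -3)
position: (1, -5) + (-1, -3) = (0, -8)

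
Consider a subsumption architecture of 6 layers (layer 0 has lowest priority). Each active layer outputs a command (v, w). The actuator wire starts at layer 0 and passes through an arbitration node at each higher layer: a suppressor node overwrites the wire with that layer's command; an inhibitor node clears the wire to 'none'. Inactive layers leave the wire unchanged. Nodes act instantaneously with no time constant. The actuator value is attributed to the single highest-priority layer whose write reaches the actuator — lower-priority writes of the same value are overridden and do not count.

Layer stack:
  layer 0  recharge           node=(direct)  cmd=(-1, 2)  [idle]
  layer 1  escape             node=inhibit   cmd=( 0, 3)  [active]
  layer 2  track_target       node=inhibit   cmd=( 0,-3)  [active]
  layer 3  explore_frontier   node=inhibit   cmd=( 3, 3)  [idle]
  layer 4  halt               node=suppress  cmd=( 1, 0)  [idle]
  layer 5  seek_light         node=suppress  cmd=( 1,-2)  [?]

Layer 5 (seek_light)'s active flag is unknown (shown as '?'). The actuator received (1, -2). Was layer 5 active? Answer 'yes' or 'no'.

If layer 5 is active=yes:
  actuator would be (1, -2)
If layer 5 is active=no:
  actuator would be none
Observed (1, -2), so layer 5 was active.

yes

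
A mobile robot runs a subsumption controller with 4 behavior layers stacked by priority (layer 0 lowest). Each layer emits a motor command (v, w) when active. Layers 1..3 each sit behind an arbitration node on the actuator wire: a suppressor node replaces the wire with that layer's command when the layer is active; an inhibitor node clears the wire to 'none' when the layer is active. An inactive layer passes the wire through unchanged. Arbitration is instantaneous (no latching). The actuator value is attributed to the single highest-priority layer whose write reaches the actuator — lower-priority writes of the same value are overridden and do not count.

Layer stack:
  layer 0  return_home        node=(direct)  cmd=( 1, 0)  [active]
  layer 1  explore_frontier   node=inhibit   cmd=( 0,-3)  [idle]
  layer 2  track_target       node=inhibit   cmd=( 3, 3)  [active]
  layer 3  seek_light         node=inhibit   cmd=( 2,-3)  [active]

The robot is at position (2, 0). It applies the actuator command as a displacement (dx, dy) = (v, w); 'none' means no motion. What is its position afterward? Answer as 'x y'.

layer 0 (return_home) active — direct: (1, 0)
layer 1 (explore_frontier) idle — unchanged: (1, 0)
layer 2 (track_target) active — inhibits: none
layer 3 (seek_light) active — inhibits: none
→ actuator none
position: (2, 0) + none = (2, 0)

2 0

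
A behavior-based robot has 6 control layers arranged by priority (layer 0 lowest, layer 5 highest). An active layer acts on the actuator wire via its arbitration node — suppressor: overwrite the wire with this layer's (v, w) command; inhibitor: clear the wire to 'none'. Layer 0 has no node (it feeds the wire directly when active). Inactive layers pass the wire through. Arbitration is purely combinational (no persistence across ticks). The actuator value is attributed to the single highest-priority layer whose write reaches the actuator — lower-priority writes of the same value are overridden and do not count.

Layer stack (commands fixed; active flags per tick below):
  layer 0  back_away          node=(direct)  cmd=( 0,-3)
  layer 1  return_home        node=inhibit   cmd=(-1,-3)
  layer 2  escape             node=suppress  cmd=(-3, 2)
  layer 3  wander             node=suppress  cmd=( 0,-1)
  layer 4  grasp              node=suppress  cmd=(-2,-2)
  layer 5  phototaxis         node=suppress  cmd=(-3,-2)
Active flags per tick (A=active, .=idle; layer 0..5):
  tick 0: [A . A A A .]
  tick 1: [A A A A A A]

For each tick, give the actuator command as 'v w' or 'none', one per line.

tick 0:
  L0 back_away: active, feeds wire = (0, -3)
  L1 return_home: idle → wire stays (0, -3)
  L2 escape: active, suppressor → wire = (-3, 2)
  L3 wander: active, suppressor → wire = (0, -1)
  L4 grasp: active, suppressor → wire = (-2, -2)
  L5 phototaxis: idle → wire stays (-2, -2)
  actuator = (-2, -2)
tick 1:
  L0 back_away: active, feeds wire = (0, -3)
  L1 return_home: active, inhibitor → wire = none
  L2 escape: active, suppressor → wire = (-3, 2)
  L3 wander: active, suppressor → wire = (0, -1)
  L4 grasp: active, suppressor → wire = (-2, -2)
  L5 phototaxis: active, suppressor → wire = (-3, -2)
  actuator = (-3, -2)

-2 -2
-3 -2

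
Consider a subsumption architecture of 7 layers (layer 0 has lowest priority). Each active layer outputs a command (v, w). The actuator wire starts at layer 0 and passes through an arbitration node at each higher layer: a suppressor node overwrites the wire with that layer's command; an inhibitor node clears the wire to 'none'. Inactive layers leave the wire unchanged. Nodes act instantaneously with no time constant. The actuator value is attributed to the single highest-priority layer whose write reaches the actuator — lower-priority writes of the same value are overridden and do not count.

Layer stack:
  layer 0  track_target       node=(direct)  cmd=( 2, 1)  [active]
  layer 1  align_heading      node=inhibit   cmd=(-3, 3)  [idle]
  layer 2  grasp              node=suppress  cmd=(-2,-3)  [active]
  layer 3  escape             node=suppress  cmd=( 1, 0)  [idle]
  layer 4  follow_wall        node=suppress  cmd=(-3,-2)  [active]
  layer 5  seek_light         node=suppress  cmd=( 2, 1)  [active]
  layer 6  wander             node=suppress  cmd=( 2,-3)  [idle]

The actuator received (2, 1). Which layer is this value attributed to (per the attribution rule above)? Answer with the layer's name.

seek_light

L0 track_target: active, feeds wire = (2, 1)
L1 align_heading: idle → wire stays (2, 1)
L2 grasp: active, suppressor → wire = (-2, -3)
L3 escape: idle → wire stays (-2, -3)
L4 follow_wall: active, suppressor → wire = (-3, -2)
L5 seek_light: active, suppressor → wire = (2, 1)
L6 wander: idle → wire stays (2, 1)
actuator = (2, 1)
last writer: layer 5 = seek_light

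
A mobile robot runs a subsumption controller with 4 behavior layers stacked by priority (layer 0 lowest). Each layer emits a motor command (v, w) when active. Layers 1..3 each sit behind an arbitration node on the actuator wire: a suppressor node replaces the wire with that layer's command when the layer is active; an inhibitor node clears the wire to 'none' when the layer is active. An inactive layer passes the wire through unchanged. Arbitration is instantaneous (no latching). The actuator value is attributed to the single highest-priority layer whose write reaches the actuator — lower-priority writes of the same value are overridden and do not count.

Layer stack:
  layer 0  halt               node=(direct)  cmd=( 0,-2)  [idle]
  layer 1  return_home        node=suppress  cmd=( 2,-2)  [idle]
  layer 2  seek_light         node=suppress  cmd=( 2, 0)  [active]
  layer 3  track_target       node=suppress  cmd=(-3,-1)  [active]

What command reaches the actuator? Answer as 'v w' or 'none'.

layer 0 (halt) idle — none
layer 1 (return_home) idle — unchanged: none
layer 2 (seek_light) active — suppresses: (2, 0)
layer 3 (track_target) active — suppresses: (-3, -1)
→ actuator (-3, -1)

-3 -1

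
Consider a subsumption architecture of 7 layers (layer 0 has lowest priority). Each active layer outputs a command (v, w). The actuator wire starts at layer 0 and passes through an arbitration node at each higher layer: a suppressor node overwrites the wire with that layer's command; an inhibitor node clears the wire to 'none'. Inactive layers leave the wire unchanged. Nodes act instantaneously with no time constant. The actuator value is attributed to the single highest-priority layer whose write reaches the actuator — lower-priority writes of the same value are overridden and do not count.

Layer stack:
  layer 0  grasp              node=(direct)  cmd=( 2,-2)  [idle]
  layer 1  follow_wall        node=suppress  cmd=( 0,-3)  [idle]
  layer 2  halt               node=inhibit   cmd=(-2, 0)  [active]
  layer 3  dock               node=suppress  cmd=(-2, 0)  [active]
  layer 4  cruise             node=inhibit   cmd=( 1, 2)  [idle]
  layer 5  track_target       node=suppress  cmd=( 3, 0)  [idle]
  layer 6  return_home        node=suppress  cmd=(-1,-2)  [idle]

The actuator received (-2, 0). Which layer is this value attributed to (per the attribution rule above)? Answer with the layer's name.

[0] grasp off; wire := none
[1] follow_wall off; pass none
[2] halt on (inhibit); wire := none
[3] dock on (suppress); wire := (-2, 0)
[4] cruise off; pass (-2, 0)
[5] track_target off; pass (-2, 0)
[6] return_home off; pass (-2, 0)
output (-2, 0)
last writer: layer 3 = dock

dock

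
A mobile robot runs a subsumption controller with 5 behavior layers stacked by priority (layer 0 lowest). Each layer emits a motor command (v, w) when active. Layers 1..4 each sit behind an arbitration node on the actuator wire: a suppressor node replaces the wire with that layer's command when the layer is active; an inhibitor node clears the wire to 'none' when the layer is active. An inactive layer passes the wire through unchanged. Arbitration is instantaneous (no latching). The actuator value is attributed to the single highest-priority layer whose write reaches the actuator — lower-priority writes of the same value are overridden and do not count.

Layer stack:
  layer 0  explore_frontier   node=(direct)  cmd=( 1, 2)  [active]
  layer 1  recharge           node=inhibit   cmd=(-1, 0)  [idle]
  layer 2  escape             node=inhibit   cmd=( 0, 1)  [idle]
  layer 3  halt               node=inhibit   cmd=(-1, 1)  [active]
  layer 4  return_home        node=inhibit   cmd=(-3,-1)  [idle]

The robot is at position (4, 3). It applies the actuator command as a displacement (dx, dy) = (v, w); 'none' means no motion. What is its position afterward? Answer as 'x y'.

layer 0 (explore_frontier) active — direct: (1, 2)
layer 1 (recharge) idle — unchanged: (1, 2)
layer 2 (escape) idle — unchanged: (1, 2)
layer 3 (halt) active — inhibits: none
layer 4 (return_home) idle — unchanged: none
→ actuator none
position: (4, 3) + none = (4, 3)

4 3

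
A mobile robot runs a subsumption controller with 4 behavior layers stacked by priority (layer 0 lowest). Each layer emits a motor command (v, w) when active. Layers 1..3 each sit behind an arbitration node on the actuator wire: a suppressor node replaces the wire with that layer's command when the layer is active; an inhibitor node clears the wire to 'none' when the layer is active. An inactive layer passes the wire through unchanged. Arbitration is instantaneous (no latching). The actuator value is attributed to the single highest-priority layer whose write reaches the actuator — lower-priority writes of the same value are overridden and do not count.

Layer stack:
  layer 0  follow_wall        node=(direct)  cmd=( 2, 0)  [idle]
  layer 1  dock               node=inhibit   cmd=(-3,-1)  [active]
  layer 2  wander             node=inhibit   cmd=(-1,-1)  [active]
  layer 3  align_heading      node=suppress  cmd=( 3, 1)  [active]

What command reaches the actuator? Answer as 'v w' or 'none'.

3 1

layer 0 (follow_wall) idle — none
layer 1 (dock) active — inhibits: none
layer 2 (wander) active — inhibits: none
layer 3 (align_heading) active — suppresses: (3, 1)
→ actuator (3, 1)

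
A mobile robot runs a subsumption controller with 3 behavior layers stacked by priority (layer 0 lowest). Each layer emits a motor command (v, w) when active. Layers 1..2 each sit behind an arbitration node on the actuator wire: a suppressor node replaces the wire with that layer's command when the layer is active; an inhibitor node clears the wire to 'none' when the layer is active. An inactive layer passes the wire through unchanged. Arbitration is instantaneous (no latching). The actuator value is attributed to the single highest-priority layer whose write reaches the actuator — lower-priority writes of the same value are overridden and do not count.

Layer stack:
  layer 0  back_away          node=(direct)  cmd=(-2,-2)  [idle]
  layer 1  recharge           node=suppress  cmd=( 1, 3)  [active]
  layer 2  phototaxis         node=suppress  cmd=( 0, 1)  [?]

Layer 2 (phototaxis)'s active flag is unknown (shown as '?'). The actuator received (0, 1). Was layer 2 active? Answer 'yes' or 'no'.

yes

If layer 2 is active=yes:
  actuator would be (0, 1)
If layer 2 is active=no:
  actuator would be (1, 3)
Observed (0, 1), so layer 2 was active.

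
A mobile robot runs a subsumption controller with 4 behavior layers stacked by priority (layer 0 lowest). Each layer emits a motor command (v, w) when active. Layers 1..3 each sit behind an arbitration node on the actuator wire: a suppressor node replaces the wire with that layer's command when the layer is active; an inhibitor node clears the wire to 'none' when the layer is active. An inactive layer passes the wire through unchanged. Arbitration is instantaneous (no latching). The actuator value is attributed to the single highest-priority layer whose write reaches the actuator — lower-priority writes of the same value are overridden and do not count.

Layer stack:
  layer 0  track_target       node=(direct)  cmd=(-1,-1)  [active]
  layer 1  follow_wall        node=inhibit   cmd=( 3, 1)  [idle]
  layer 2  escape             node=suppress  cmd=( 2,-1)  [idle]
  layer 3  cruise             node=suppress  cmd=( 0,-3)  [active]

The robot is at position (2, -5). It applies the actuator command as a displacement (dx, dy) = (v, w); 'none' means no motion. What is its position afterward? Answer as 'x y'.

layer 0 (track_target) active — direct: (-1, -1)
layer 1 (follow_wall) idle — unchanged: (-1, -1)
layer 2 (escape) idle — unchanged: (-1, -1)
layer 3 (cruise) active — suppresses: (0, -3)
→ actuator (0, -3)
position: (2, -5) + (0, -3) = (2, -8)

2 -8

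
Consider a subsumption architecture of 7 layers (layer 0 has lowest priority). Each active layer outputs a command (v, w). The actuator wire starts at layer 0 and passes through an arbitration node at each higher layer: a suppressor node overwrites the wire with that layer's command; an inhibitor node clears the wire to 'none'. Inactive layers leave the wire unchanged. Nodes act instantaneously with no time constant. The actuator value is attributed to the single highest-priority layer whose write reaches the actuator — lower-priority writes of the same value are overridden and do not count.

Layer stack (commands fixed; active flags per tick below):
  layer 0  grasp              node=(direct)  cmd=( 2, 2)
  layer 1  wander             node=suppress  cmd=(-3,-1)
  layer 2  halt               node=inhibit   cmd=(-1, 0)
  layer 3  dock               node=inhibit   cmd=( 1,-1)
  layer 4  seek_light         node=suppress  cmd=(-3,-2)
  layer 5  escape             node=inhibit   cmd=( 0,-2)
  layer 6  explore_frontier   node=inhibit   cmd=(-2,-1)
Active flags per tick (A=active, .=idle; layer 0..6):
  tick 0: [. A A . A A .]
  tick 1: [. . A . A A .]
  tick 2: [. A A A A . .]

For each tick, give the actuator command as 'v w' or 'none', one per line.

none
none
-3 -2

tick 0:
  layer 0 (grasp) idle — none
  layer 1 (wander) active — suppresses: (-3, -1)
  layer 2 (halt) active — inhibits: none
  layer 3 (dock) idle — unchanged: none
  layer 4 (seek_light) active — suppresses: (-3, -2)
  layer 5 (escape) active — inhibits: none
  layer 6 (explore_frontier) idle — unchanged: none
  → actuator none
tick 1:
  layer 0 (grasp) idle — none
  layer 1 (wander) idle — unchanged: none
  layer 2 (halt) active — inhibits: none
  layer 3 (dock) idle — unchanged: none
  layer 4 (seek_light) active — suppresses: (-3, -2)
  layer 5 (escape) active — inhibits: none
  layer 6 (explore_frontier) idle — unchanged: none
  → actuator none
tick 2:
  layer 0 (grasp) idle — none
  layer 1 (wander) active — suppresses: (-3, -1)
  layer 2 (halt) active — inhibits: none
  layer 3 (dock) active — inhibits: none
  layer 4 (seek_light) active — suppresses: (-3, -2)
  layer 5 (escape) idle — unchanged: (-3, -2)
  layer 6 (explore_frontier) idle — unchanged: (-3, -2)
  → actuator (-3, -2)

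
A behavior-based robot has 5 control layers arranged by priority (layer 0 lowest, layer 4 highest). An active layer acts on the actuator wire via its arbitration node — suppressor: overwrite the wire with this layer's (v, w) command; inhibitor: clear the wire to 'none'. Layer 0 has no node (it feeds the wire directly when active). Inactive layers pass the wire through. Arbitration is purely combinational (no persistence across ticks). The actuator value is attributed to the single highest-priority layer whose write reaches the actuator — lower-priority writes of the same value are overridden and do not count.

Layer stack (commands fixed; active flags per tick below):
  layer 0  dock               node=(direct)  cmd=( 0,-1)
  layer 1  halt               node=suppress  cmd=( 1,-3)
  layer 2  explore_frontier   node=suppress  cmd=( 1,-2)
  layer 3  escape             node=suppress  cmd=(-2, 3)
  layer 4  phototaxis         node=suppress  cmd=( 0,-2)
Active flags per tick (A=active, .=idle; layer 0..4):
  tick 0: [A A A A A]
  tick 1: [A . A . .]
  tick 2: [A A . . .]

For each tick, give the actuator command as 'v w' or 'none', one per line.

tick 0:
  layer 0 (dock) active — direct: (0, -1)
  layer 1 (halt) active — suppresses: (1, -3)
  layer 2 (explore_frontier) active — suppresses: (1, -2)
  layer 3 (escape) active — suppresses: (-2, 3)
  layer 4 (phototaxis) active — suppresses: (0, -2)
  → actuator (0, -2)
tick 1:
  layer 0 (dock) active — direct: (0, -1)
  layer 1 (halt) idle — unchanged: (0, -1)
  layer 2 (explore_frontier) active — suppresses: (1, -2)
  layer 3 (escape) idle — unchanged: (1, -2)
  layer 4 (phototaxis) idle — unchanged: (1, -2)
  → actuator (1, -2)
tick 2:
  layer 0 (dock) active — direct: (0, -1)
  layer 1 (halt) active — suppresses: (1, -3)
  layer 2 (explore_frontier) idle — unchanged: (1, -3)
  layer 3 (escape) idle — unchanged: (1, -3)
  layer 4 (phototaxis) idle — unchanged: (1, -3)
  → actuator (1, -3)

0 -2
1 -2
1 -3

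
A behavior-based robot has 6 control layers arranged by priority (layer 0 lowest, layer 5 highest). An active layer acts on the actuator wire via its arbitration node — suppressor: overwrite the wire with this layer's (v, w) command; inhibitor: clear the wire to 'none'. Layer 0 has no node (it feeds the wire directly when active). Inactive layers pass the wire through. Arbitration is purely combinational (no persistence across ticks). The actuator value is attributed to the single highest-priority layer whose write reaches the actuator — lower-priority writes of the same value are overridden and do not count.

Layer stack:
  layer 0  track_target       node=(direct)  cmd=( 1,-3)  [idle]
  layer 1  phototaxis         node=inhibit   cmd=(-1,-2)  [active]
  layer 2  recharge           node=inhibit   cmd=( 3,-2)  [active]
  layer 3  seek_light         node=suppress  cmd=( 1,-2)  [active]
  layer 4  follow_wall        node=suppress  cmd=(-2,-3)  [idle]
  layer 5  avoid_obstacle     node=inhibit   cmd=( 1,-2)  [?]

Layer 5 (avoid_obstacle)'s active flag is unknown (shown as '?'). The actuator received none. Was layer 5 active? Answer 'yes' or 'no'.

yes

If layer 5 is active=yes:
  actuator would be none
If layer 5 is active=no:
  actuator would be (1, -2)
Observed none, so layer 5 was active.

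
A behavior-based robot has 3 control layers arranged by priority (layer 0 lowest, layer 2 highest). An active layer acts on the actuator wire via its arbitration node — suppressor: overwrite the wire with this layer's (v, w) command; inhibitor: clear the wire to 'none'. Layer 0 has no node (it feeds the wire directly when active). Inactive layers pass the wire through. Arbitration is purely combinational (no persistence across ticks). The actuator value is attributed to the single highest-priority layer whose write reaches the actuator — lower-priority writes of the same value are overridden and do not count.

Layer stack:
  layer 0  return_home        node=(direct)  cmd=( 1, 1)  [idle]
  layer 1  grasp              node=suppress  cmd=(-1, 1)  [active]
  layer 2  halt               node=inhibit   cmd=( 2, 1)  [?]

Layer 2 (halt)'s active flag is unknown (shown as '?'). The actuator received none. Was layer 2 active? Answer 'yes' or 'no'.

If layer 2 is active=yes:
  actuator would be none
If layer 2 is active=no:
  actuator would be (-1, 1)
Observed none, so layer 2 was active.

yes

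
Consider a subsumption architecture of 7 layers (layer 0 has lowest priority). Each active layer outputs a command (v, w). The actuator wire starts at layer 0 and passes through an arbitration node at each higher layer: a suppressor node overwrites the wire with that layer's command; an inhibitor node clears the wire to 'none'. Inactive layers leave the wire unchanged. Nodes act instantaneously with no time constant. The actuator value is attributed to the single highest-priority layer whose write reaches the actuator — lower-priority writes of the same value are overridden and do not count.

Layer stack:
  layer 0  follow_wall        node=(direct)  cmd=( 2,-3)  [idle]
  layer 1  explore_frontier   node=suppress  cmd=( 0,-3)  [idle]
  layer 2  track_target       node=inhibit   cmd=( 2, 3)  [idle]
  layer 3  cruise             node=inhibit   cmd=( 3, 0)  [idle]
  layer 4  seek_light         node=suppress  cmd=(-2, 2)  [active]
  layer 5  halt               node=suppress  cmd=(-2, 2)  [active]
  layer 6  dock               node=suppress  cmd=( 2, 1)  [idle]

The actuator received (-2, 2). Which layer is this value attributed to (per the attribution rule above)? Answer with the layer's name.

halt

layer 0 (follow_wall) idle — none
layer 1 (explore_frontier) idle — unchanged: none
layer 2 (track_target) idle — unchanged: none
layer 3 (cruise) idle — unchanged: none
layer 4 (seek_light) active — suppresses: (-2, 2)
layer 5 (halt) active — suppresses: (-2, 2)
layer 6 (dock) idle — unchanged: (-2, 2)
→ actuator (-2, 2)
last writer: layer 5 = halt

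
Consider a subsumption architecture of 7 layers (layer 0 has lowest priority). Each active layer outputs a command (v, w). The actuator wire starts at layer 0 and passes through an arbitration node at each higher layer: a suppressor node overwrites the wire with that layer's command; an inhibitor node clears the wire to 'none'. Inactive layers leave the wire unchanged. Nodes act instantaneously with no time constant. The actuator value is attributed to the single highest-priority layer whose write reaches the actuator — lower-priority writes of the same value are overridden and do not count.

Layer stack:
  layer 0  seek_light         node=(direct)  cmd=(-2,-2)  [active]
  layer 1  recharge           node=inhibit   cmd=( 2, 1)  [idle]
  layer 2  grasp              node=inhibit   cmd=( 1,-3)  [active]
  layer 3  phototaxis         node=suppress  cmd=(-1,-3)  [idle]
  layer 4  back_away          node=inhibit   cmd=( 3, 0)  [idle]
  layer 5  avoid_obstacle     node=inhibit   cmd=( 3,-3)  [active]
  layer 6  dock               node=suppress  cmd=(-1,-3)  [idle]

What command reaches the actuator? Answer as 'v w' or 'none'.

none

layer 0 (seek_light) active — direct: (-2, -2)
layer 1 (recharge) idle — unchanged: (-2, -2)
layer 2 (grasp) active — inhibits: none
layer 3 (phototaxis) idle — unchanged: none
layer 4 (back_away) idle — unchanged: none
layer 5 (avoid_obstacle) active — inhibits: none
layer 6 (dock) idle — unchanged: none
→ actuator none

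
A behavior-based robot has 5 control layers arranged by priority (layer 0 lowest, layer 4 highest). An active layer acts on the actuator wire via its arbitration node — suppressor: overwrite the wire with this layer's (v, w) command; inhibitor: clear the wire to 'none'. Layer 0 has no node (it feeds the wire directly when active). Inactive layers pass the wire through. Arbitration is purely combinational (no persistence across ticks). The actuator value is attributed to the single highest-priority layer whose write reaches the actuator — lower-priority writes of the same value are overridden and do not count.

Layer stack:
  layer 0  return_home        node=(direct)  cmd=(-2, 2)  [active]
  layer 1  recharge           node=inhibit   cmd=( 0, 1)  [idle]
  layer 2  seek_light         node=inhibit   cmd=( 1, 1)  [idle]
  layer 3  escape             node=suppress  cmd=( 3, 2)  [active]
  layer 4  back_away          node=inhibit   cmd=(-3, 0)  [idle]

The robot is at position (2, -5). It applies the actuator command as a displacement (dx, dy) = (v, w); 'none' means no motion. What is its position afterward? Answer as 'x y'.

[0] return_home on; wire := (-2, 2)
[1] recharge off; pass (-2, 2)
[2] seek_light off; pass (-2, 2)
[3] escape on (suppress); wire := (3, 2)
[4] back_away off; pass (3, 2)
output (3, 2)
position: (2, -5) + (3, 2) = (5, -3)

5 -3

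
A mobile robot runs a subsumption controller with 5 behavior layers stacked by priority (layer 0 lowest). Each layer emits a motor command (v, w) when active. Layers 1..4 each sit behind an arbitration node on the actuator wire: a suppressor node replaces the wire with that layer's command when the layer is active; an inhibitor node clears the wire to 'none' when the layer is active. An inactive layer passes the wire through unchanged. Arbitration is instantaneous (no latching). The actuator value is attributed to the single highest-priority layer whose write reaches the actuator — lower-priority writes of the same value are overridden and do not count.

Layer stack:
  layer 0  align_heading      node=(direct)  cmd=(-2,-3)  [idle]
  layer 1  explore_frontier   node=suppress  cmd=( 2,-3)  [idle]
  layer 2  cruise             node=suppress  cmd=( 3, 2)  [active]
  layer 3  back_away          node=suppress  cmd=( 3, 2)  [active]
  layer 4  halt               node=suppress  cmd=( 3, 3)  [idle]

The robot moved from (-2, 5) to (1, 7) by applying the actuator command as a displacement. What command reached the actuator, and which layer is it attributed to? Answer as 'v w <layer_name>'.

3 2 back_away

displacement = (1, 7) − (-2, 5) = (3, 2)
layer 0 (align_heading) idle — none
layer 1 (explore_frontier) idle — unchanged: none
layer 2 (cruise) active — suppresses: (3, 2)
layer 3 (back_away) active — suppresses: (3, 2)
layer 4 (halt) idle — unchanged: (3, 2)
→ actuator (3, 2) — from layer 3 (back_away)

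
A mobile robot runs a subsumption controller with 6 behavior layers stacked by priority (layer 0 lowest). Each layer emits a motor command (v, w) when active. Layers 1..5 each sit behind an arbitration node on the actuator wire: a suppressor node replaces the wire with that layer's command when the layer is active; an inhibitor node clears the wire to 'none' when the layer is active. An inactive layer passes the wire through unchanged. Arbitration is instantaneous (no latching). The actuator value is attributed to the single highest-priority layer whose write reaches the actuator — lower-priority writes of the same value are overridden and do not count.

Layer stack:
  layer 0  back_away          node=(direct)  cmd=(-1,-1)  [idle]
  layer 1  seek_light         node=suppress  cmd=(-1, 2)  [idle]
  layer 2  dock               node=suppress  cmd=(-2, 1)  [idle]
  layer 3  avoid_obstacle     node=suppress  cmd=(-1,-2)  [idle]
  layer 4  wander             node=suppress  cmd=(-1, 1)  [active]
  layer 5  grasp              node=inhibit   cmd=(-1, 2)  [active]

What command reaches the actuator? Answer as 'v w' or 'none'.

none

[0] back_away off; wire := none
[1] seek_light off; pass none
[2] dock off; pass none
[3] avoid_obstacle off; pass none
[4] wander on (suppress); wire := (-1, 1)
[5] grasp on (inhibit); wire := none
output none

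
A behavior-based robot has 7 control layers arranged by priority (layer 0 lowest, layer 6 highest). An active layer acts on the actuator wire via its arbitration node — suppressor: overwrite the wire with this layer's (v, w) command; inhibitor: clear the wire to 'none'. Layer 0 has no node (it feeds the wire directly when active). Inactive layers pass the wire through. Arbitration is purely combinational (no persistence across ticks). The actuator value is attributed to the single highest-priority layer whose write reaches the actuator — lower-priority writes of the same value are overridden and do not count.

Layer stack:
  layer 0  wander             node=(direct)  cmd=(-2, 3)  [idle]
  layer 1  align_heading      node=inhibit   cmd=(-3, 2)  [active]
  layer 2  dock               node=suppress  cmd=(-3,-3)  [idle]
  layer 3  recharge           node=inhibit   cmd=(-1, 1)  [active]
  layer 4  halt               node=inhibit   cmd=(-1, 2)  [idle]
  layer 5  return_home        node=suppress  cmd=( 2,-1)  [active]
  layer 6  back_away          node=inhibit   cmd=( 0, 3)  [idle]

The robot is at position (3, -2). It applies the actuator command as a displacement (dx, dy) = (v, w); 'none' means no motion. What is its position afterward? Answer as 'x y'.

5 -3

L0 wander: idle → wire = none
L1 align_heading: active, inhibitor → wire = none
L2 dock: idle → wire stays none
L3 recharge: active, inhibitor → wire = none
L4 halt: idle → wire stays none
L5 return_home: active, suppressor → wire = (2, -1)
L6 back_away: idle → wire stays (2, -1)
actuator = (2, -1)
position: (3, -2) + (2, -1) = (5, -3)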